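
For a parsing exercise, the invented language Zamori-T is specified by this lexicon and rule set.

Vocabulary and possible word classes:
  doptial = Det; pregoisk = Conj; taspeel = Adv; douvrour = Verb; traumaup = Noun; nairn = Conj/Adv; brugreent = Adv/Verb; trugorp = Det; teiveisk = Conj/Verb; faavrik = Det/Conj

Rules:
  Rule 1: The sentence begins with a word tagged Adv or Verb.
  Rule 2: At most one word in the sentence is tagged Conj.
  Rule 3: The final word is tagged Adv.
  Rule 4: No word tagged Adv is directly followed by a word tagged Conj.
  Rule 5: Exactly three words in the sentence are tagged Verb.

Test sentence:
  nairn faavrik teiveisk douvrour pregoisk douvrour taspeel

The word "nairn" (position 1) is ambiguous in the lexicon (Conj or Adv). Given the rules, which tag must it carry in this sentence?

Candidates per position — 1:nairn {Conj,Adv}; 2:faavrik {Det,Conj}; 3:teiveisk {Conj,Verb}; 4:douvrour {Verb}; 5:pregoisk {Conj}; 6:douvrour {Verb}; 7:taspeel {Adv}.
At position 1, choosing Conj makes rule 1 impossible to satisfy; hence Adv.
At position 2, choosing Conj makes rule 2 impossible to satisfy; hence Det.
At position 3, choosing Conj makes rule 2 impossible to satisfy; hence Verb.
The unique satisfying tagging is: Adv Det Verb Verb Conj Verb Adv.
Check: rule 1 holds; rule 2 holds; rule 3 holds; rule 4 holds; rule 5 holds.

Adv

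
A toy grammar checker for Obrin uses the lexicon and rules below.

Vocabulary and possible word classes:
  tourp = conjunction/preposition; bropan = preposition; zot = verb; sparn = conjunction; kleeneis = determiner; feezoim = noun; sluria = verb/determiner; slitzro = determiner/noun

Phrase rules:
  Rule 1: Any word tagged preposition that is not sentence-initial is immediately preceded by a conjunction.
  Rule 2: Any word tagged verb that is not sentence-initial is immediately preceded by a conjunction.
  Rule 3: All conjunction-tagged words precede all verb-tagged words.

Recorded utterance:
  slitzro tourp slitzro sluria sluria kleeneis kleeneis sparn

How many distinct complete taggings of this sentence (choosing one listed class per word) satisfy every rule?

Candidates per position — 1:slitzro {determiner,noun}; 2:tourp {conjunction,preposition}; 3:slitzro {determiner,noun}; 4:sluria {verb,determiner}; 5:sluria {verb,determiner}; 6:kleeneis {determiner}; 7:kleeneis {determiner}; 8:sparn {conjunction}.
There are 32 candidate sequences in total.
The sequences that satisfy every rule: determiner conjunction determiner determiner determiner determiner determiner conjunction; determiner conjunction noun determiner determiner determiner determiner conjunction; noun conjunction determiner determiner determiner determiner determiner conjunction; noun conjunction noun determiner determiner determiner determiner conjunction.
Count = 4.

4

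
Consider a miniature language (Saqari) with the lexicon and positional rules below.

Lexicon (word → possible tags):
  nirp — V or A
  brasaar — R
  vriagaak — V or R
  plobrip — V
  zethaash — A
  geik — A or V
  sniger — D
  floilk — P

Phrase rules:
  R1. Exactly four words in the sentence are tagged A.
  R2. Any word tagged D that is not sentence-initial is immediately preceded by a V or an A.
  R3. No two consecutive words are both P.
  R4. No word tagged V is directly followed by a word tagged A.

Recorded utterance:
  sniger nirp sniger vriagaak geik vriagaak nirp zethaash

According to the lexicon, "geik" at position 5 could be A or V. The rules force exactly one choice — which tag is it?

Candidates per position — 1:sniger {D}; 2:nirp {V,A}; 3:sniger {D}; 4:vriagaak {V,R}; 5:geik {A,V}; 6:vriagaak {V,R}; 7:nirp {V,A}; 8:zethaash {A}.
Position 2: tagging it V would leave rule 1 unsatisfiable, so it must be A.
Position 5: tagging it V would leave rule 1 unsatisfiable, so it must be A.
Position 6: tagging it V would leave rule 4 unsatisfiable, so it must be R.
Position 7: tagging it V would leave rule 1 unsatisfiable, so it must be A.
Position 4: tagging it V would leave rule 4 unsatisfiable, so it must be R.
So the tagging must be: D A D R A R A A.
Checking: rule 1 satisfied; rule 2 satisfied; rule 3 satisfied; rule 4 satisfied.

A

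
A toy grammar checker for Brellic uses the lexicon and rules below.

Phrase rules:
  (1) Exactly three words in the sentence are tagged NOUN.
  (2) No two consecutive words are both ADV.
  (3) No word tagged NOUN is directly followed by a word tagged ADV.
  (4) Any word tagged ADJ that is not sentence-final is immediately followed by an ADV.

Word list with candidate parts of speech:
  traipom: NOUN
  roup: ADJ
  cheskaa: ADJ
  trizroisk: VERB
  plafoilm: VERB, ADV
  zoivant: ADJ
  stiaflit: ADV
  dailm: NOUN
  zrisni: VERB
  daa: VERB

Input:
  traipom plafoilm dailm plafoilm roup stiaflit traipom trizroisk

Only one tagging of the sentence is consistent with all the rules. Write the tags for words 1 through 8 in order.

Candidates per position — 1:traipom {NOUN}; 2:plafoilm {VERB,ADV}; 3:dailm {NOUN}; 4:plafoilm {VERB,ADV}; 5:roup {ADJ}; 6:stiaflit {ADV}; 7:traipom {NOUN}; 8:trizroisk {VERB}.
Position 2: ADV is ruled out by rule 3; that leaves VERB.
Position 4: ADV is ruled out by rule 3; that leaves VERB.
That leaves exactly one tagging: NOUN VERB NOUN VERB ADJ ADV NOUN VERB.
Verifying each rule — rule 1 satisfied; rule 2 satisfied; rule 3 satisfied; rule 4 satisfied.

NOUN VERB NOUN VERB ADJ ADV NOUN VERB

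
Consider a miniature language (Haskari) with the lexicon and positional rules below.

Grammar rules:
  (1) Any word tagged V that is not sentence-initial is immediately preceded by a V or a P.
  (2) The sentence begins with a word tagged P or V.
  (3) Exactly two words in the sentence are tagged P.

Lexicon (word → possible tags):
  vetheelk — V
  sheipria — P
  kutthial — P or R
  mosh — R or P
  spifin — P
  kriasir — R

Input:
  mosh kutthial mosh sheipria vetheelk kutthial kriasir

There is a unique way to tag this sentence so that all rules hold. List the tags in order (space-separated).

P R R P V R R

Candidates per position — 1:mosh {R,P}; 2:kutthial {P,R}; 3:mosh {R,P}; 4:sheipria {P}; 5:vetheelk {V}; 6:kutthial {P,R}; 7:kriasir {R}.
At position 1, choosing R makes rule 2 impossible to satisfy; hence P.
At position 2, choosing P makes rule 3 impossible to satisfy; hence R.
At position 3, choosing P makes rule 3 impossible to satisfy; hence R.
At position 6, choosing P makes rule 3 impossible to satisfy; hence R.
The only consistent sequence is: P R R P V R R.
Rule-by-rule: rule 1 ok; rule 2 ok; rule 3 ok.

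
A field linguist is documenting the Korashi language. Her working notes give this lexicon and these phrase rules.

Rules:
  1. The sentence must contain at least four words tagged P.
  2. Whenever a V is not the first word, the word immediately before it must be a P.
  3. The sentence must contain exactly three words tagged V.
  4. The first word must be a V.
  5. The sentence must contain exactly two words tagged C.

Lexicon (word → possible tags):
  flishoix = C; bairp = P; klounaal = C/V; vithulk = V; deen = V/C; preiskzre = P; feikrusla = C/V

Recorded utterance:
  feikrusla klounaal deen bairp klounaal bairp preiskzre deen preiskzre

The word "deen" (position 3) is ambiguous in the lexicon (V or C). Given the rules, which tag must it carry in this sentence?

C

Candidates per position — 1:feikrusla {C,V}; 2:klounaal {C,V}; 3:deen {V,C}; 4:bairp {P}; 5:klounaal {C,V}; 6:bairp {P}; 7:preiskzre {P}; 8:deen {V,C}; 9:preiskzre {P}.
Word 1 cannot be C — rule 4 would then fail for every completion. It is V.
Word 2 cannot be V — rule 2 would then fail for every completion. It is C.
Word 3 cannot be V — rule 2 would then fail for every completion. It is C.
Word 5 cannot be C — rule 3 would then fail for every completion. It is V.
Word 8 cannot be C — rule 3 would then fail for every completion. It is V.
The only consistent sequence is: V C C P V P P V P.
Check: rule 1 ✓; rule 2 ✓; rule 3 ✓; rule 4 ✓; rule 5 ✓.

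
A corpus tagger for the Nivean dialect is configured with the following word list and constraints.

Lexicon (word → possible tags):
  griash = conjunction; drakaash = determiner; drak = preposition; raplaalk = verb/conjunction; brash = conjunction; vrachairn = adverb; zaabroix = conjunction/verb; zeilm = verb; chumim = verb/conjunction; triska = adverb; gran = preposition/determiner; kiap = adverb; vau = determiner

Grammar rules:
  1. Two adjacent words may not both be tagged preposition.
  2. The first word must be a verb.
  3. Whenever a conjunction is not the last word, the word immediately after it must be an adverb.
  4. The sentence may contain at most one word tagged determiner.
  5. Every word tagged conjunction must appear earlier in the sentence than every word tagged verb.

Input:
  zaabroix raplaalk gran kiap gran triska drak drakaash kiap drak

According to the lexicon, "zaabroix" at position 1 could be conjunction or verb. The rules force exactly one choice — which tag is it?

verb

Candidates per position — 1:zaabroix {conjunction,verb}; 2:raplaalk {verb,conjunction}; 3:gran {preposition,determiner}; 4:kiap {adverb}; 5:gran {preposition,determiner}; 6:triska {adverb}; 7:drak {preposition}; 8:drakaash {determiner}; 9:kiap {adverb}; 10:drak {preposition}.
At position 1, choosing conjunction makes rule 2 impossible to satisfy; hence verb.
At position 2, choosing conjunction makes rule 3 impossible to satisfy; hence verb.
At position 3, choosing determiner makes rule 4 impossible to satisfy; hence preposition.
At position 5, choosing determiner makes rule 4 impossible to satisfy; hence preposition.
The unique satisfying tagging is: verb verb preposition adverb preposition adverb preposition determiner adverb preposition.
Checking: rule 1 ok; rule 2 ok; rule 3 ok; rule 4 ok; rule 5 ok.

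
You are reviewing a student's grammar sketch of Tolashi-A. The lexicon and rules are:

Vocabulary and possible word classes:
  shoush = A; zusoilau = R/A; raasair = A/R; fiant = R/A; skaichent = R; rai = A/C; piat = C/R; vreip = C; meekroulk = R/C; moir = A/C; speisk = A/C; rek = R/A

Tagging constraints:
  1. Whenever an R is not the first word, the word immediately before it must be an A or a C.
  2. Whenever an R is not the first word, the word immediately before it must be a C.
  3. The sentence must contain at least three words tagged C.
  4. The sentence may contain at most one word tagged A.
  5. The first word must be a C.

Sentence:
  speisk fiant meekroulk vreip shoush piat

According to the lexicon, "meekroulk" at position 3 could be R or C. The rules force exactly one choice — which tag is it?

C

Candidates per position — 1:speisk {A,C}; 2:fiant {R,A}; 3:meekroulk {R,C}; 4:vreip {C}; 5:shoush {A}; 6:piat {C,R}.
Word 1 cannot be A — rule 4 would then fail for every completion. It is C.
Word 2 cannot be A — rule 4 would then fail for every completion. It is R.
Word 3 cannot be R — rule 1 would then fail for every completion. It is C.
Word 6 cannot be R — rule 2 would then fail for every completion. It is C.
The unique satisfying tagging is: C R C C A C.
Checking: rule 1 ok; rule 2 ok; rule 3 ok; rule 4 ok; rule 5 ok.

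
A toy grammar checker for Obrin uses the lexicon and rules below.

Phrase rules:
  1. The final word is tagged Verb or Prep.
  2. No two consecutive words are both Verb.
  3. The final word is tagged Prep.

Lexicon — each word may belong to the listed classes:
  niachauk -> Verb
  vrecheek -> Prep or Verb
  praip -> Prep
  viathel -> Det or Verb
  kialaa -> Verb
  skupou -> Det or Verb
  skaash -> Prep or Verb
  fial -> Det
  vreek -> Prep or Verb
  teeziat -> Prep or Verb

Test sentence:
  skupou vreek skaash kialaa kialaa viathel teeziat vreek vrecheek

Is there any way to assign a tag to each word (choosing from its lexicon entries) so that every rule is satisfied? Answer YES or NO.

Candidates per position — 1:skupou {Det,Verb}; 2:vreek {Prep,Verb}; 3:skaash {Prep,Verb}; 4:kialaa {Verb}; 5:kialaa {Verb}; 6:viathel {Det,Verb}; 7:teeziat {Prep,Verb}; 8:vreek {Prep,Verb}; 9:vrecheek {Prep,Verb}.
Rule 2 cannot be satisfied by any choice of tags from the lexicon.
So there is no consistent tagging.

NO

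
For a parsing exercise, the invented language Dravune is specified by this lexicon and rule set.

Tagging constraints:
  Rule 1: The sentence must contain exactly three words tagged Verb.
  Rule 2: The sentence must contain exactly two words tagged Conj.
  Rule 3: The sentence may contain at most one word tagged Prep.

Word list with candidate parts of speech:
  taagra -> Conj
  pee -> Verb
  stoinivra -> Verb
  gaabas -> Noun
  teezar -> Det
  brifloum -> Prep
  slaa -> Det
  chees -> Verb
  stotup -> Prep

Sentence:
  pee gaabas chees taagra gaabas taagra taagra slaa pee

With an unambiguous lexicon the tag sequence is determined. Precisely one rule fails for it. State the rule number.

2

Fixed tagging: Verb Noun Verb Conj Noun Conj Conj Det Verb.
Checking each rule: R1 ✓, R2 ✗, R3 ✓.
Only rule 2 fails.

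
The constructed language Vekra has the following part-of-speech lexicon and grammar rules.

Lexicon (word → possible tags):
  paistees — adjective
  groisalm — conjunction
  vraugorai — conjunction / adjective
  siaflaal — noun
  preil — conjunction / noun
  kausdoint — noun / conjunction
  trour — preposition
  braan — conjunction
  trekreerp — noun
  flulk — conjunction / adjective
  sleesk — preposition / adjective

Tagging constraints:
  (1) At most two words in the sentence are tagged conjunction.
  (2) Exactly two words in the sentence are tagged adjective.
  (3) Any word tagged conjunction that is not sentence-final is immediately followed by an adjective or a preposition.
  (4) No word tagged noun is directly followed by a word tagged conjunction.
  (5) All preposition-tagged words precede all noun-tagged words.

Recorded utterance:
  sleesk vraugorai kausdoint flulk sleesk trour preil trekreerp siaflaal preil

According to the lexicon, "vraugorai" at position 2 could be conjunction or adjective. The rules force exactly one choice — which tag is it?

Candidates per position — 1:sleesk {preposition,adjective}; 2:vraugorai {conjunction,adjective}; 3:kausdoint {noun,conjunction}; 4:flulk {conjunction,adjective}; 5:sleesk {preposition,adjective}; 6:trour {preposition}; 7:preil {conjunction,noun}; 8:trekreerp {noun}; 9:siaflaal {noun}; 10:preil {conjunction,noun}.
Position 2: conjunction is ruled out by rule 3; that leaves adjective.
Position 3: noun is ruled out by rule 5; that leaves conjunction.
Position 4: conjunction is ruled out by rule 3; that leaves adjective.
Position 5: adjective is ruled out by rule 2; that leaves preposition.
Position 7: conjunction is ruled out by rule 3; that leaves noun.
Position 10: conjunction is ruled out by rule 4; that leaves noun.
Position 1: adjective is ruled out by rule 2; that leaves preposition.
That leaves exactly one tagging: preposition adjective conjunction adjective preposition preposition noun noun noun noun.
Checking: rule 1 holds; rule 2 holds; rule 3 holds; rule 4 holds; rule 5 holds.

adjective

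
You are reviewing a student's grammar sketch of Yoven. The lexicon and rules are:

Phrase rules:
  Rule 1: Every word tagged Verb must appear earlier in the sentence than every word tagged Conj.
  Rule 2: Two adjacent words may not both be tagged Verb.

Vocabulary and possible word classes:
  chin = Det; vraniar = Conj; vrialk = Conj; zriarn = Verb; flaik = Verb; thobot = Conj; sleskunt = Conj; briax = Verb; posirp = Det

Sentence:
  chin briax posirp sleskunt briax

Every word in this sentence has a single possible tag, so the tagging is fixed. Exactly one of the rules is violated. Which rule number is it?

1

Fixed tagging: Det Verb Det Conj Verb.
Rule check: R1 fail, R2 pass.
Only rule 1 fails.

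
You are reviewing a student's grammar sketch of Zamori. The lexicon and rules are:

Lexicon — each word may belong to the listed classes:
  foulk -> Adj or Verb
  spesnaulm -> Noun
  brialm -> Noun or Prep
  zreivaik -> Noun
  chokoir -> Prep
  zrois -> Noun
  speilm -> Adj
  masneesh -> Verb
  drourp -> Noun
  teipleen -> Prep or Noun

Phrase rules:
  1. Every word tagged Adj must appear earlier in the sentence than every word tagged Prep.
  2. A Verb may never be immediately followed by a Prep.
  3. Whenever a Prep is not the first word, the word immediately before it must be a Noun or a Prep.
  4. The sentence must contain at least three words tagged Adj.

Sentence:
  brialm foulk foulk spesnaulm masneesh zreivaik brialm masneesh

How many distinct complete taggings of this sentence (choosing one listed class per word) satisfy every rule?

0

Candidates per position — 1:brialm {Noun,Prep}; 2:foulk {Adj,Verb}; 3:foulk {Adj,Verb}; 4:spesnaulm {Noun}; 5:masneesh {Verb}; 6:zreivaik {Noun}; 7:brialm {Noun,Prep}; 8:masneesh {Verb}.
There are 16 candidate sequences in total.
Rule 4 cannot be satisfied by any choice of tags from the lexicon.
So there is no consistent tagging.
Count = 0.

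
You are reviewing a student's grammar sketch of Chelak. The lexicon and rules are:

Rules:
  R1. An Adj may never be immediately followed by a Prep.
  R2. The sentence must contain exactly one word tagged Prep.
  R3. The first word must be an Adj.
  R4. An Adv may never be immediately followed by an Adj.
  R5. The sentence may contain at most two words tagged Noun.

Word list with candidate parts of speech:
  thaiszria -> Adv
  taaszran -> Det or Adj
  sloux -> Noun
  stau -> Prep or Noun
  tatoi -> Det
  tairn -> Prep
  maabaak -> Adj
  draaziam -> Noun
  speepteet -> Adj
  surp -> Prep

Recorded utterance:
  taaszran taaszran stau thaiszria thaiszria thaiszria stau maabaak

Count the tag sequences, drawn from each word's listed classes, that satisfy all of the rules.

Candidates per position — 1:taaszran {Det,Adj}; 2:taaszran {Det,Adj}; 3:stau {Prep,Noun}; 4:thaiszria {Adv}; 5:thaiszria {Adv}; 6:thaiszria {Adv}; 7:stau {Prep,Noun}; 8:maabaak {Adj}.
There are 16 candidate sequences in total.
The sequences that satisfy every rule: Adj Det Prep Adv Adv Adv Noun Adj; Adj Det Noun Adv Adv Adv Prep Adj; Adj Adj Noun Adv Adv Adv Prep Adj.
Count = 3.

3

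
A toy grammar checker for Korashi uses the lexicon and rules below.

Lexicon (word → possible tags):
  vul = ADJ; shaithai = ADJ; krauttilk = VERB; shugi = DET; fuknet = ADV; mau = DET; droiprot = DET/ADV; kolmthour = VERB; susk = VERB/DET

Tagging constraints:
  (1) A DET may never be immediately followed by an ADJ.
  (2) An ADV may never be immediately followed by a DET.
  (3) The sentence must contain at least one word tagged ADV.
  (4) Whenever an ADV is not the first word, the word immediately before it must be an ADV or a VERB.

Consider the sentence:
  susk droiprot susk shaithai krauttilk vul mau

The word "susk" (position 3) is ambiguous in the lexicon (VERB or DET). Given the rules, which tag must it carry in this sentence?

VERB

Candidates per position — 1:susk {VERB,DET}; 2:droiprot {DET,ADV}; 3:susk {VERB,DET}; 4:shaithai {ADJ}; 5:krauttilk {VERB}; 6:vul {ADJ}; 7:mau {DET}.
Position 2: tagging it DET would leave rule 3 unsatisfiable, so it must be ADV.
Position 3: tagging it DET would leave rule 1 unsatisfiable, so it must be VERB.
Position 1: tagging it DET would leave rule 4 unsatisfiable, so it must be VERB.
That leaves exactly one tagging: VERB ADV VERB ADJ VERB ADJ DET.
Verifying each rule — rule 1 ok; rule 2 ok; rule 3 ok; rule 4 ok.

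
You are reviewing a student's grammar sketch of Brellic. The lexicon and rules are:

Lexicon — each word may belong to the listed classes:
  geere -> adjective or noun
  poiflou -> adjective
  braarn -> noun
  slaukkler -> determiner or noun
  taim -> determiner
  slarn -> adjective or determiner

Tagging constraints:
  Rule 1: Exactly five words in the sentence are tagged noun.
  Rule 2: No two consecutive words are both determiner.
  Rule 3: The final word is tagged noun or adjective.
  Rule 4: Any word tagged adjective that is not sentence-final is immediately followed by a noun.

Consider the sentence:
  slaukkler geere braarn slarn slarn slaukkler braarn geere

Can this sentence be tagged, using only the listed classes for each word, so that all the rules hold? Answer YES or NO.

YES

Candidates per position — 1:slaukkler {determiner,noun}; 2:geere {adjective,noun}; 3:braarn {noun}; 4:slarn {adjective,determiner}; 5:slarn {adjective,determiner}; 6:slaukkler {determiner,noun}; 7:braarn {noun}; 8:geere {adjective,noun}.
One satisfying assignment: determiner noun noun determiner adjective noun noun noun.
Checking: rule 1 ✓; rule 2 ✓; rule 3 ✓; rule 4 ✓.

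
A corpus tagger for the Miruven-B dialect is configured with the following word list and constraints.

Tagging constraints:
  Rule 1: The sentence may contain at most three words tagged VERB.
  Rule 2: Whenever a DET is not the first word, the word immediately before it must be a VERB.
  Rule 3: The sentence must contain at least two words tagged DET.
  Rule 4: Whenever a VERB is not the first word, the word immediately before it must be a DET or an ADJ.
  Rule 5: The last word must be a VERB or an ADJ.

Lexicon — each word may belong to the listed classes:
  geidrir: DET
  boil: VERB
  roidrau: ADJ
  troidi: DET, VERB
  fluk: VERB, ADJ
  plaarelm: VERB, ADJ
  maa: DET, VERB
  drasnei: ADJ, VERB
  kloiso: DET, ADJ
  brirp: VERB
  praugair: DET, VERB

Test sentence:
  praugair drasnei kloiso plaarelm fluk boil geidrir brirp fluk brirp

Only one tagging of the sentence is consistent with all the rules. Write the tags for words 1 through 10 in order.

Candidates per position — 1:praugair {DET,VERB}; 2:drasnei {ADJ,VERB}; 3:kloiso {DET,ADJ}; 4:plaarelm {VERB,ADJ}; 5:fluk {VERB,ADJ}; 6:boil {VERB}; 7:geidrir {DET}; 8:brirp {VERB}; 9:fluk {VERB,ADJ}; 10:brirp {VERB}.
At position 1, choosing VERB makes rule 1 impossible to satisfy; hence DET.
At position 2, choosing VERB makes rule 1 impossible to satisfy; hence ADJ.
At position 3, choosing DET makes rule 2 impossible to satisfy; hence ADJ.
At position 4, choosing VERB makes rule 1 impossible to satisfy; hence ADJ.
At position 5, choosing VERB makes rule 1 impossible to satisfy; hence ADJ.
At position 9, choosing VERB makes rule 1 impossible to satisfy; hence ADJ.
That leaves exactly one tagging: DET ADJ ADJ ADJ ADJ VERB DET VERB ADJ VERB.
Rule-by-rule: rule 1 satisfied; rule 2 satisfied; rule 3 satisfied; rule 4 satisfied; rule 5 satisfied.

DET ADJ ADJ ADJ ADJ VERB DET VERB ADJ VERB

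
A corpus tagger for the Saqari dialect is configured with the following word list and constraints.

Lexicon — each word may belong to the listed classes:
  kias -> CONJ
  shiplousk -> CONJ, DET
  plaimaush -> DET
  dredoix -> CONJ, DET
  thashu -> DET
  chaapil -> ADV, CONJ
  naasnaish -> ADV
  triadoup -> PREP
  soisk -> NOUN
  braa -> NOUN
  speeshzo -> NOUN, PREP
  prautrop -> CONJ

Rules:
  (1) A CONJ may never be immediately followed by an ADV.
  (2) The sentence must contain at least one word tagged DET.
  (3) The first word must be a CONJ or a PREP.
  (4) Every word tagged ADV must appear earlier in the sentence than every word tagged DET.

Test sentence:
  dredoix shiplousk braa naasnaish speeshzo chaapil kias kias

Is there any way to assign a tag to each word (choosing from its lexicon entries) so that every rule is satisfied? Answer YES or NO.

Candidates per position — 1:dredoix {CONJ,DET}; 2:shiplousk {CONJ,DET}; 3:braa {NOUN}; 4:naasnaish {ADV}; 5:speeshzo {NOUN,PREP}; 6:chaapil {ADV,CONJ}; 7:kias {CONJ}; 8:kias {CONJ}.
Every candidate sequence violates at least one rule; no consistent tagging exists.

NO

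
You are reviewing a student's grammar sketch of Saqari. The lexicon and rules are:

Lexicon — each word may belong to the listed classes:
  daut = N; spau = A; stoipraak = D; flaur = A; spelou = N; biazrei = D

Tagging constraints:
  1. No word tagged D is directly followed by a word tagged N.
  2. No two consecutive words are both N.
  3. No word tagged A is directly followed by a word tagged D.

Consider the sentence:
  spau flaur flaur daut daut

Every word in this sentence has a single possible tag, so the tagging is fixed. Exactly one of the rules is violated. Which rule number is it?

2

Fixed tagging: A A A N N.
Rule check: R1 holds, R2 violated, R3 holds.
Only rule 2 fails.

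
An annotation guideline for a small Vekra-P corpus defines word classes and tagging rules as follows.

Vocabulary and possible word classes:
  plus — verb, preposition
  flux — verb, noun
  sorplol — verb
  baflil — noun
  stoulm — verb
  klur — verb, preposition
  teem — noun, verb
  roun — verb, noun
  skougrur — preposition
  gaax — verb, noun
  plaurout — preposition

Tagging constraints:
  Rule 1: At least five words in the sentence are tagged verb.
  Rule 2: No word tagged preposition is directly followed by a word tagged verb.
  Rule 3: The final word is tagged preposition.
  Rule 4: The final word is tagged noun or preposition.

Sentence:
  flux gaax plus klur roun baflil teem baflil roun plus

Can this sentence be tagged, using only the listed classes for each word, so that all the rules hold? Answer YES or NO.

YES

Candidates per position — 1:flux {verb,noun}; 2:gaax {verb,noun}; 3:plus {verb,preposition}; 4:klur {verb,preposition}; 5:roun {verb,noun}; 6:baflil {noun}; 7:teem {noun,verb}; 8:baflil {noun}; 9:roun {verb,noun}; 10:plus {verb,preposition}.
One satisfying assignment: verb noun verb verb verb noun verb noun verb preposition.
Check: rule 1 ✓; rule 2 ✓; rule 3 ✓; rule 4 ✓.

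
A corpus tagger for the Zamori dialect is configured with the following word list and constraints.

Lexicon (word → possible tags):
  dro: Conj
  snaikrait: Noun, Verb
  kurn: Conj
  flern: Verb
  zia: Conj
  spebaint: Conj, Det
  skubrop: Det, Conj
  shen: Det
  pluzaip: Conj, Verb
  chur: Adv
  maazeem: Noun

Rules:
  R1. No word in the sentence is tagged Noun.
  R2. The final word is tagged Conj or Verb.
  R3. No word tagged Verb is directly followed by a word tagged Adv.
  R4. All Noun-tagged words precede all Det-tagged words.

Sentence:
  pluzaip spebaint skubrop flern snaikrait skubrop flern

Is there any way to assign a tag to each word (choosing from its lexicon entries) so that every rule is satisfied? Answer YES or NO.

YES

Candidates per position — 1:pluzaip {Conj,Verb}; 2:spebaint {Conj,Det}; 3:skubrop {Det,Conj}; 4:flern {Verb}; 5:snaikrait {Noun,Verb}; 6:skubrop {Det,Conj}; 7:flern {Verb}.
One satisfying assignment: Conj Det Conj Verb Verb Det Verb.
Verifying each rule — rule 1 ok; rule 2 ok; rule 3 ok; rule 4 ok.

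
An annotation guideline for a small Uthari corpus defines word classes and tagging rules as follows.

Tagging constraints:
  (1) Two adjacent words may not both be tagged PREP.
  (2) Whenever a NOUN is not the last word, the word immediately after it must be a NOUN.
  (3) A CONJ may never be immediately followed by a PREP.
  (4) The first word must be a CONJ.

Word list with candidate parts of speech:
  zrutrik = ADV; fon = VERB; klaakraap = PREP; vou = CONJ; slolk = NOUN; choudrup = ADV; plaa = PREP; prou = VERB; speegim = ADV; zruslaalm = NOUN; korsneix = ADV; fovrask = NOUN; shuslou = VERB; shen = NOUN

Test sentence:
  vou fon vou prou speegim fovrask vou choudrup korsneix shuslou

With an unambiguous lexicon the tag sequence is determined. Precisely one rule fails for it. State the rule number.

2

Fixed tagging: CONJ VERB CONJ VERB ADV NOUN CONJ ADV ADV VERB.
Rule check: R1 ✓, R2 ✗, R3 ✓, R4 ✓.
Only rule 2 fails.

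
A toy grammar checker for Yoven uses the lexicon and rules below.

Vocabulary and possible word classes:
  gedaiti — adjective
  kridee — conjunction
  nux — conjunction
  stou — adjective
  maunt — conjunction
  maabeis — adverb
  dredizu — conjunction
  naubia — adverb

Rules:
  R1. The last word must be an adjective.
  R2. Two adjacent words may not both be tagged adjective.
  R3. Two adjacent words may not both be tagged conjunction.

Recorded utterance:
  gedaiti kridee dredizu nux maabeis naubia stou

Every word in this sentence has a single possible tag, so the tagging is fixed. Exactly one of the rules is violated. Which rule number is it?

3

Fixed tagging: adjective conjunction conjunction conjunction adverb adverb adjective.
Applying the rules: R1 pass, R2 pass, R3 fail.
Only rule 3 fails.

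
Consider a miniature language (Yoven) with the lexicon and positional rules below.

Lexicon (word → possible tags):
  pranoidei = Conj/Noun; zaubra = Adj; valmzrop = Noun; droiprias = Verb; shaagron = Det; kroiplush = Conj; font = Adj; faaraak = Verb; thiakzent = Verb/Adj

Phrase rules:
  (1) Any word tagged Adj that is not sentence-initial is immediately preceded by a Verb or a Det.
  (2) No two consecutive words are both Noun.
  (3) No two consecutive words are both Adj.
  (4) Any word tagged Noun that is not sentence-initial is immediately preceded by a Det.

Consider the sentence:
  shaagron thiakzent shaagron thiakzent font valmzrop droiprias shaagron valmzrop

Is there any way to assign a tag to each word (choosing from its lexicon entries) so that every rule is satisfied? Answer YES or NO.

Candidates per position — 1:shaagron {Det}; 2:thiakzent {Verb,Adj}; 3:shaagron {Det}; 4:thiakzent {Verb,Adj}; 5:font {Adj}; 6:valmzrop {Noun}; 7:droiprias {Verb}; 8:shaagron {Det}; 9:valmzrop {Noun}.
Rule 4 cannot be satisfied by any choice of tags from the lexicon.
So there is no consistent tagging.

NO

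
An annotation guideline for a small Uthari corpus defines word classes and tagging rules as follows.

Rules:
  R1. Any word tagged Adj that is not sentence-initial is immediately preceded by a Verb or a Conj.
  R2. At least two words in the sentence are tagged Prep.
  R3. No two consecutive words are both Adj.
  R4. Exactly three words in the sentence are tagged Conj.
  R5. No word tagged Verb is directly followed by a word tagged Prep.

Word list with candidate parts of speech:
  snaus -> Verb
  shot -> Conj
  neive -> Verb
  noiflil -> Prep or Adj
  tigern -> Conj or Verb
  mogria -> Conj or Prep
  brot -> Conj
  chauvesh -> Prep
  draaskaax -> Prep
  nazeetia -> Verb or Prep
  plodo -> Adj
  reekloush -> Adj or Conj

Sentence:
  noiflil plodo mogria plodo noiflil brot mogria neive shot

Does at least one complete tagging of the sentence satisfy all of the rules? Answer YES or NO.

NO

Candidates per position — 1:noiflil {Prep,Adj}; 2:plodo {Adj}; 3:mogria {Conj,Prep}; 4:plodo {Adj}; 5:noiflil {Prep,Adj}; 6:brot {Conj}; 7:mogria {Conj,Prep}; 8:neive {Verb}; 9:shot {Conj}.
Rule 1 cannot be satisfied by any choice of tags from the lexicon.
So there is no consistent tagging.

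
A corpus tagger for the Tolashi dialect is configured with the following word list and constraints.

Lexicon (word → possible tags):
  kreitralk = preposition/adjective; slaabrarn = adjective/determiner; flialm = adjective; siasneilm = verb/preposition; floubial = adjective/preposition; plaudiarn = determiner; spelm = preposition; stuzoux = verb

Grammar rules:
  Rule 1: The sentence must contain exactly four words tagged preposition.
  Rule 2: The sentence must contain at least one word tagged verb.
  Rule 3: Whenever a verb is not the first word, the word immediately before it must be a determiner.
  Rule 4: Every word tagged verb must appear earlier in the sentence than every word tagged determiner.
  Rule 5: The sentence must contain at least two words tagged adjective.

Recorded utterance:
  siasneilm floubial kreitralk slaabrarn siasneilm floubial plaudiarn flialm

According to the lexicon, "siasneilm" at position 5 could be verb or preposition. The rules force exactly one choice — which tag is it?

preposition

Candidates per position — 1:siasneilm {verb,preposition}; 2:floubial {adjective,preposition}; 3:kreitralk {preposition,adjective}; 4:slaabrarn {adjective,determiner}; 5:siasneilm {verb,preposition}; 6:floubial {adjective,preposition}; 7:plaudiarn {determiner}; 8:flialm {adjective}.
Position 5: the remaining choice is settled jointly with positions 1, 2, 3, 4, 6 — only preposition at position 5 is part of a tagging that satisfies every rule.
That leaves exactly one tagging: verb preposition preposition adjective preposition preposition determiner adjective.
Verifying each rule — rule 1 satisfied; rule 2 satisfied; rule 3 satisfied; rule 4 satisfied; rule 5 satisfied.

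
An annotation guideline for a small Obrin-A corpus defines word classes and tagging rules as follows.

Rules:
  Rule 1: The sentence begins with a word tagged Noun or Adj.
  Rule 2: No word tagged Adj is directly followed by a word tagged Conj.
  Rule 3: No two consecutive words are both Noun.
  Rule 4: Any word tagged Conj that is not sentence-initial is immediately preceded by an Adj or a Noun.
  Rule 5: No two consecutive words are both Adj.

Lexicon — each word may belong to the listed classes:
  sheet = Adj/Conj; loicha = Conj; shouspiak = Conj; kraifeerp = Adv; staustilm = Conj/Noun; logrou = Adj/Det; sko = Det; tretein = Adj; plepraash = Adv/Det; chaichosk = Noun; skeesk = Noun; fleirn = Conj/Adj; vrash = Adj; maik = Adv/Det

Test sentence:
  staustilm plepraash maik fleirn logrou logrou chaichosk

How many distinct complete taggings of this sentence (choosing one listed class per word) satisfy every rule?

Candidates per position — 1:staustilm {Conj,Noun}; 2:plepraash {Adv,Det}; 3:maik {Adv,Det}; 4:fleirn {Conj,Adj}; 5:logrou {Adj,Det}; 6:logrou {Adj,Det}; 7:chaichosk {Noun}.
There are 64 candidate sequences in total.
Checking each against the rules leaves 8 sequences.
Count = 8.

8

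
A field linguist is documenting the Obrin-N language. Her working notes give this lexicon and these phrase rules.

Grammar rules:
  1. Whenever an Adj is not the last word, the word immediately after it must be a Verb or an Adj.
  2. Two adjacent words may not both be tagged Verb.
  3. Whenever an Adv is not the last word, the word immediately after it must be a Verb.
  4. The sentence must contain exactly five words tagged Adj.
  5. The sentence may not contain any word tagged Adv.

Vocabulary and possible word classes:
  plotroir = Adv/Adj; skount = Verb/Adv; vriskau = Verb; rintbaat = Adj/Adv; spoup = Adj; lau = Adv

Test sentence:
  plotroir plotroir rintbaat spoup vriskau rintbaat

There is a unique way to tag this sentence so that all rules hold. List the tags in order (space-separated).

Candidates per position — 1:plotroir {Adv,Adj}; 2:plotroir {Adv,Adj}; 3:rintbaat {Adj,Adv}; 4:spoup {Adj}; 5:vriskau {Verb}; 6:rintbaat {Adj,Adv}.
If word 1 were Adv, no tagging could satisfy rule 3; so word 1 is Adj.
If word 2 were Adv, no tagging could satisfy rule 1; so word 2 is Adj.
If word 3 were Adv, no tagging could satisfy rule 1; so word 3 is Adj.
If word 6 were Adv, no tagging could satisfy rule 4; so word 6 is Adj.
The unique satisfying tagging is: Adj Adj Adj Adj Verb Adj.
Verifying each rule — rule 1 ✓; rule 2 ✓; rule 3 ✓; rule 4 ✓; rule 5 ✓.

Adj Adj Adj Adj Verb Adj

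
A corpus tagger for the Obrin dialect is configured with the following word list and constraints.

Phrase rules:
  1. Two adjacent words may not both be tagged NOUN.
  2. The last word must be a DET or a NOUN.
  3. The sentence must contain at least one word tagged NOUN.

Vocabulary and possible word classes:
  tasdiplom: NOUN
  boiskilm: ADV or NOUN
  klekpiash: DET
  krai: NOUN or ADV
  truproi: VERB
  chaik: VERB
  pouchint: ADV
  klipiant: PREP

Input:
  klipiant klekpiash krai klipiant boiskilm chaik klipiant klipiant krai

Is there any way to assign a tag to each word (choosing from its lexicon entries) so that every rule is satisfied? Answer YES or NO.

Candidates per position — 1:klipiant {PREP}; 2:klekpiash {DET}; 3:krai {NOUN,ADV}; 4:klipiant {PREP}; 5:boiskilm {ADV,NOUN}; 6:chaik {VERB}; 7:klipiant {PREP}; 8:klipiant {PREP}; 9:krai {NOUN,ADV}.
One satisfying assignment: PREP DET ADV PREP ADV VERB PREP PREP NOUN.
Rule-by-rule: rule 1 ok; rule 2 ok; rule 3 ok.

YES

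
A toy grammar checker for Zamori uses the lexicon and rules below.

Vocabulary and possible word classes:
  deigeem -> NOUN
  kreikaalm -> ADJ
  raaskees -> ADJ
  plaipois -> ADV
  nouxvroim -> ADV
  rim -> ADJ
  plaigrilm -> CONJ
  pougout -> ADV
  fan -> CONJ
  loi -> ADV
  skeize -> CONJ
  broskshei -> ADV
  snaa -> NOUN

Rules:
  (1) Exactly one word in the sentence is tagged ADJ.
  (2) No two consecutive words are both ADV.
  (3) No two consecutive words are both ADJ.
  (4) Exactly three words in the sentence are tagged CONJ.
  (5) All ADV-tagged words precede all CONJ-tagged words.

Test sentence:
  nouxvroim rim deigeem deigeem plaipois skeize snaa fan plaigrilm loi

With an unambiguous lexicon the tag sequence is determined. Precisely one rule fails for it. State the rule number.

5

Fixed tagging: ADV ADJ NOUN NOUN ADV CONJ NOUN CONJ CONJ ADV.
Rule check: R1 pass, R2 pass, R3 pass, R4 pass, R5 fail.
Only rule 5 fails.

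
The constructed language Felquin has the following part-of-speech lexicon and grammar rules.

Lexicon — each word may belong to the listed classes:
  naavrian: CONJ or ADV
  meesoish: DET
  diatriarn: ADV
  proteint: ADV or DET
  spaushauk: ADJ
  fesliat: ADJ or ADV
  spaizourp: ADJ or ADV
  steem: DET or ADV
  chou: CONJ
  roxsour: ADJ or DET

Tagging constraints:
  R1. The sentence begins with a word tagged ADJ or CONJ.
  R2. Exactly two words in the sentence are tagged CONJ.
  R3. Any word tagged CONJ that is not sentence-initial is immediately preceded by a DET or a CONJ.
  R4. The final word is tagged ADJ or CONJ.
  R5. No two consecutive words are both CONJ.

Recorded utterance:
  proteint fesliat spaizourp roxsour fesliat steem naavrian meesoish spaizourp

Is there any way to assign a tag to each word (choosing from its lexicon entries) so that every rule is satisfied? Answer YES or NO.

NO

Candidates per position — 1:proteint {ADV,DET}; 2:fesliat {ADJ,ADV}; 3:spaizourp {ADJ,ADV}; 4:roxsour {ADJ,DET}; 5:fesliat {ADJ,ADV}; 6:steem {DET,ADV}; 7:naavrian {CONJ,ADV}; 8:meesoish {DET}; 9:spaizourp {ADJ,ADV}.
Rule 1 cannot be satisfied by any choice of tags from the lexicon.
So there is no consistent tagging.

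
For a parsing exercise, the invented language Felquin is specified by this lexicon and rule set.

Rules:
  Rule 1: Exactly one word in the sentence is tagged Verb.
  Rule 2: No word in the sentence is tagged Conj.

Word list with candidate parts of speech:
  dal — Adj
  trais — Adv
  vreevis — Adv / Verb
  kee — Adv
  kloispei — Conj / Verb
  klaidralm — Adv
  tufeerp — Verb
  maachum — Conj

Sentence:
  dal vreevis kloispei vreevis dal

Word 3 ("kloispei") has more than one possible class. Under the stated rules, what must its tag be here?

Candidates per position — 1:dal {Adj}; 2:vreevis {Adv,Verb}; 3:kloispei {Conj,Verb}; 4:vreevis {Adv,Verb}; 5:dal {Adj}.
If word 3 were Conj, no tagging could satisfy rule 2; so word 3 is Verb.
If word 4 were Verb, no tagging could satisfy rule 1; so word 4 is Adv.
If word 2 were Verb, no tagging could satisfy rule 1; so word 2 is Adv.
So the tagging must be: Adj Adv Verb Adv Adj.
Verifying each rule — rule 1 ok; rule 2 ok.

Verb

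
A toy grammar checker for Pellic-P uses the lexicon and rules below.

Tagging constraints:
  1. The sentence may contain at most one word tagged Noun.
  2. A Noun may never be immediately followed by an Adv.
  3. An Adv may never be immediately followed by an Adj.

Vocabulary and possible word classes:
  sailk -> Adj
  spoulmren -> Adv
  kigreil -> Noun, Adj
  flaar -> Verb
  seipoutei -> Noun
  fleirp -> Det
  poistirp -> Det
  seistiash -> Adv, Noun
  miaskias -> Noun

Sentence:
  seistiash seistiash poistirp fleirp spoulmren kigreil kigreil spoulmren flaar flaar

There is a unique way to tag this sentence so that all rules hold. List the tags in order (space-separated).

Adv Adv Det Det Adv Noun Adj Adv Verb Verb

Candidates per position — 1:seistiash {Adv,Noun}; 2:seistiash {Adv,Noun}; 3:poistirp {Det}; 4:fleirp {Det}; 5:spoulmren {Adv}; 6:kigreil {Noun,Adj}; 7:kigreil {Noun,Adj}; 8:spoulmren {Adv}; 9:flaar {Verb}; 10:flaar {Verb}.
Position 6: tagging it Adj would leave rule 3 unsatisfiable, so it must be Noun.
Position 7: tagging it Noun would leave rule 1 unsatisfiable, so it must be Adj.
Position 1: tagging it Noun would leave rule 1 unsatisfiable, so it must be Adv.
Position 2: tagging it Noun would leave rule 1 unsatisfiable, so it must be Adv.
The unique satisfying tagging is: Adv Adv Det Det Adv Noun Adj Adv Verb Verb.
Check: rule 1 holds; rule 2 holds; rule 3 holds.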